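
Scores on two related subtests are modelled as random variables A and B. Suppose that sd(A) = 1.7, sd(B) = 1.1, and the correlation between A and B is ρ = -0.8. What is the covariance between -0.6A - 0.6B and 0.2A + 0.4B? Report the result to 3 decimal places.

var(A) = (1.7)² = 2.89;  var(B) = (1.1)² = 1.21
Cov(A,B) = ρ·sd(A)·sd(B) = -0.8·1.7·1.1 = -1.496
Cov(-0.6A - 0.6B, 0.2A + 0.4B) = (-0.6)(0.2)var(A) + (-0.6)(0.4)var(B) + [(-0.6)(0.4) + (-0.6)(0.2)]Cov(A,B)
= -0.12·2.89 + -0.24·1.21 + -0.36·-1.496 = -0.09864

-0.099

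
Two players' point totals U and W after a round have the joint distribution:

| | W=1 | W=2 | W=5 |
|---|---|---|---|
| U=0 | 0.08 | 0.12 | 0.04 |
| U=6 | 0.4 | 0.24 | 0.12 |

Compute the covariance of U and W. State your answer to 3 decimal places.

E[U] = 4.56,  E[W] = 2
E[UW] = 8.88
Cov(U,W) = E[UW] − E[U]E[W] = 8.88 − (4.56)(2) = -0.24

-0.240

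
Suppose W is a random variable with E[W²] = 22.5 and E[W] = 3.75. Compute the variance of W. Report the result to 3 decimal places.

8.438

Var(W) = 22.5 − (3.75)² = 8.4375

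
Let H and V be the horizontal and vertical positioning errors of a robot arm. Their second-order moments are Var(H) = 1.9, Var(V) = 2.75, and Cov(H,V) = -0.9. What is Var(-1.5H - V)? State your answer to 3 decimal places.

Var(-1.5H - V) = (-1.5)²·Var(H) + (-1)²·Var(V) + 2·(-1.5)·(-1)·Cov(H,V)
= 2.25·1.9 + 1·2.75 + 3·-0.9 = 4.325

4.325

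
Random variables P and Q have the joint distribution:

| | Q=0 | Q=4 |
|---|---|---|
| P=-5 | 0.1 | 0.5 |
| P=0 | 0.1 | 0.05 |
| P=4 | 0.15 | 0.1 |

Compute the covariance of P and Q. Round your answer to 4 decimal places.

E[P] = -2,  E[Q] = 2.6
E[PQ] = -8.4
Cov(P,Q) = E[PQ] − E[P]E[Q] = -8.4 − (-2)(2.6) = -3.2

-3.2000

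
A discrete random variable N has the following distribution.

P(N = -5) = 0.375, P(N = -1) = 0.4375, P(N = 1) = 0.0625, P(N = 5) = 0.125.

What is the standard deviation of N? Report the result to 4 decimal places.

3.2186

E[N] = (-5)(0.375) + (-1)(0.4375) + (1)(0.0625) + (5)(0.125) = -1.625
E[N²] = (-5)²(0.375) + (-1)²(0.4375) + (1)²(0.0625) + (5)²(0.125) = 13
Var(N) = E[N²] − (E[N])² = 13 − (-1.625)² = 10.359375
σ(N) = √10.359375 ≈ 3.2186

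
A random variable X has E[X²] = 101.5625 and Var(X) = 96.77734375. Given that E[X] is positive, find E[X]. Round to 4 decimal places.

(E[X])² = E[X²] − Var(X) = 101.5625 − 96.77734375 = 4.78515625
E[X] = √4.78515625 = 2.1875

2.1875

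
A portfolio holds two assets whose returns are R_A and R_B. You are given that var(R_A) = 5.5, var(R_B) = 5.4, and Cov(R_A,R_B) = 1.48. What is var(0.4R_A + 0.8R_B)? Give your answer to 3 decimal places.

5.283

var(0.4R_A + 0.8R_B) = (0.4)²·var(R_A) + (0.8)²·var(R_B) + 2·(0.4)·(0.8)·Cov(R_A,R_B)
= 0.16·5.5 + 0.64·5.4 + 0.64·1.48 = 5.2832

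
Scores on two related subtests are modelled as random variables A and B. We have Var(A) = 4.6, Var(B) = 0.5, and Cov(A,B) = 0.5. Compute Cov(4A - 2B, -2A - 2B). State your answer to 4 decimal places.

Cov(4A - 2B, -2A - 2B) = (4)(-2)Var(A) + (-2)(-2)Var(B) + [(4)(-2) + (-2)(-2)]Cov(A,B)
= -8·4.6 + 4·0.5 + -4·0.5 = -36.8

-36.8000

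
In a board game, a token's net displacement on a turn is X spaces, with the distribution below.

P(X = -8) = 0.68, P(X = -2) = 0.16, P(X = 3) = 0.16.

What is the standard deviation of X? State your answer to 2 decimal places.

4.21

E[X] = (-8)(0.68) + (-2)(0.16) + (3)(0.16) = -5.28
E[X²] = (-8)²(0.68) + (-2)²(0.16) + (3)²(0.16) = 45.6
Var(X) = E[X²] − (E[X])² = 45.6 − (-5.28)² = 17.7216
SD(X) = √17.7216 ≈ 4.21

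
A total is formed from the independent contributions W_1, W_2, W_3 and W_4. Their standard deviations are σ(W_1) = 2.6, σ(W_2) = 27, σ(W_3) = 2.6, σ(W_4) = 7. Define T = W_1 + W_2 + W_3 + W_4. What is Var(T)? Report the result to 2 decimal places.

Var(W_1) = 6.76, Var(W_2) = 729, Var(W_3) = 6.76, Var(W_4) = 49
By independence, Var(T) = (1)²Var(W_1) + (1)²Var(W_2) + (1)²Var(W_3) + (1)²Var(W_4)
= (1)²·6.76 + (1)²·729 + (1)²·6.76 + (1)²·49 = 791.52

791.52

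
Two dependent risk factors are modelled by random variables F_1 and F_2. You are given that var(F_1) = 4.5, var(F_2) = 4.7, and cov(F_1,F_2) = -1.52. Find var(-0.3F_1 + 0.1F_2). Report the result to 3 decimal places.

var(-0.3F_1 + 0.1F_2) = (-0.3)²·var(F_1) + (0.1)²·var(F_2) + 2·(-0.3)·(0.1)·cov(F_1,F_2)
= 0.09·4.5 + 0.01·4.7 + -0.06·-1.52 = 0.5432

0.543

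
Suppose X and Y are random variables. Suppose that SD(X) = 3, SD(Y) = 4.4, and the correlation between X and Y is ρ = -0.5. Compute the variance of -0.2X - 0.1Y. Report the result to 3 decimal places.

0.290

var(X) = (3)² = 9;  var(Y) = (4.4)² = 19.36
cov(X,Y) = ρ·SD(X)·SD(Y) = -0.5·3·4.4 = -6.6
var(-0.2X - 0.1Y) = (-0.2)²·var(X) + (-0.1)²·var(Y) + 2·(-0.2)·(-0.1)·cov(X,Y)
= 0.04·9 + 0.01·19.36 + 0.04·-6.6 = 0.2896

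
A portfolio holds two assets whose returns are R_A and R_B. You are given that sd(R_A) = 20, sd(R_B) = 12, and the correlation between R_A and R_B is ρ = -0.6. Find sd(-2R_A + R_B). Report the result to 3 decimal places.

48.166

V(R_A) = (20)² = 400;  V(R_B) = (12)² = 144
cov(R_A,R_B) = ρ·sd(R_A)·sd(R_B) = -0.6·20·12 = -144
V(-2R_A + R_B) = (-2)²·V(R_A) + (1)²·V(R_B) + 2·(-2)·(1)·cov(R_A,R_B)
= 4·400 + 1·144 + -4·-144 = 2320
sd(-2R_A + R_B) = √2320 ≈ 48.166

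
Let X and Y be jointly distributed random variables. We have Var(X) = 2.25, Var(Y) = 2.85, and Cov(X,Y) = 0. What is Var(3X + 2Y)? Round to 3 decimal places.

31.650

Var(3X + 2Y) = (3)²·Var(X) + (2)²·Var(Y) + 2·(3)·(2)·Cov(X,Y)
= 9·2.25 + 4·2.85 + 12·0 = 31.65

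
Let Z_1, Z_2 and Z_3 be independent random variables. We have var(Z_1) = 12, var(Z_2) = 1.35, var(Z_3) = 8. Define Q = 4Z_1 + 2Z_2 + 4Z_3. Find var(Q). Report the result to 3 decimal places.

325.400

By independence, var(Q) = (4)²var(Z_1) + (2)²var(Z_2) + (4)²var(Z_3)
= (4)²·12 + (2)²·1.35 + (4)²·8 = 325.4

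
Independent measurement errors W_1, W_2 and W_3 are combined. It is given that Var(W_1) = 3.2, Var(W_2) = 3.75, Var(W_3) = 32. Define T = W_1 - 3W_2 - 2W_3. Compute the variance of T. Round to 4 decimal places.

164.9500

By independence, Var(T) = (1)²Var(W_1) + (-3)²Var(W_2) + (-2)²Var(W_3)
= (1)²·3.2 + (-3)²·3.75 + (-2)²·32 = 164.95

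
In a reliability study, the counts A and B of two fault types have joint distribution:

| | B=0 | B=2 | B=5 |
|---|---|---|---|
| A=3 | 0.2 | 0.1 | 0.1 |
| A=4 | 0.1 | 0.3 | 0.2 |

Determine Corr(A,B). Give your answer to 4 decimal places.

E[A] = 3.6,  E[B] = 2.3
E[AB] = 8.5
Cov(A,B) = E[AB] − E[A]E[B] = 8.5 − (3.6)(2.3) = 0.22
Var(A) = 0.24,  Var(B) = 3.81
ρ = 0.22 / √(0.24·3.81) ≈ 0.2301

0.2301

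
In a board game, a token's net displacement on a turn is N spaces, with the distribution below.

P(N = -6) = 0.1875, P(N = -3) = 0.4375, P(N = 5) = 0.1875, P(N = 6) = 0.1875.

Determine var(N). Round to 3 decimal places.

21.984

E[N] = (-6)(0.1875) + (-3)(0.4375) + (5)(0.1875) + (6)(0.1875) = -0.375
E[N²] = (-6)²(0.1875) + (-3)²(0.4375) + (5)²(0.1875) + (6)²(0.1875) = 22.125
var(N) = E[N²] − (E[N])² = 22.125 − (-0.375)² = 21.984375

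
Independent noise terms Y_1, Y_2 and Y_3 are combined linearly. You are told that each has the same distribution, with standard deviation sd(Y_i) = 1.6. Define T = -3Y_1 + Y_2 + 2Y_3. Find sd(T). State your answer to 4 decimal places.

5.9867

V(Y_i) = (1.6)² = 2.56
By independence, V(T) = (-3)²V(Y_1) + (1)²V(Y_2) + (2)²V(Y_3)
= (-3)²·2.56 + (1)²·2.56 + (2)²·2.56 = 35.84
sd(T) = √35.84 ≈ 5.9867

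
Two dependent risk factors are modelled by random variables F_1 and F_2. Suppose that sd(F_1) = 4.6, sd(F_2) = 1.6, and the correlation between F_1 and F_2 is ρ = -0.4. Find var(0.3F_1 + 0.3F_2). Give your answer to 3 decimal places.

var(F_1) = (4.6)² = 21.16;  var(F_2) = (1.6)² = 2.56
cov(F_1,F_2) = ρ·sd(F_1)·sd(F_2) = -0.4·4.6·1.6 = -2.944
var(0.3F_1 + 0.3F_2) = (0.3)²·var(F_1) + (0.3)²·var(F_2) + 2·(0.3)·(0.3)·cov(F_1,F_2)
= 0.09·21.16 + 0.09·2.56 + 0.18·-2.944 = 1.60488

1.605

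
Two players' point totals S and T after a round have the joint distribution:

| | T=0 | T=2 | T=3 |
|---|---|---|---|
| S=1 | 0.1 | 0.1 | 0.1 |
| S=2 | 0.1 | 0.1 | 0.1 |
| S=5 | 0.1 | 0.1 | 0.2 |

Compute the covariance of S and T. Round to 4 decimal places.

0.2800

E[S] = 2.9,  E[T] = 1.8
E[ST] = 5.5
Cov(S,T) = E[ST] − E[S]E[T] = 5.5 − (2.9)(1.8) = 0.28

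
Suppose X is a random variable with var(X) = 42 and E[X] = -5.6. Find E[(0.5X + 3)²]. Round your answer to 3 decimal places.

E[0.5X + 3] = 0.5·-5.6 + 3 = 0.2
var(0.5X + 3) = (0.5)²·42 = 10.5
E[(0.5X + 3)²] = var((0.5X + 3)) + (E[(0.5X + 3)])² = 10.5 + (0.2)² = 10.54

10.540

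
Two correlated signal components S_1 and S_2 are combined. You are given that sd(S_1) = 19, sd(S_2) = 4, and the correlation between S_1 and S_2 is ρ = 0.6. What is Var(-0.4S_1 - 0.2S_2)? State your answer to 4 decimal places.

65.6960

Var(S_1) = (19)² = 361;  Var(S_2) = (4)² = 16
Cov(S_1,S_2) = ρ·sd(S_1)·sd(S_2) = 0.6·19·4 = 45.6
Var(-0.4S_1 - 0.2S_2) = (-0.4)²·Var(S_1) + (-0.2)²·Var(S_2) + 2·(-0.4)·(-0.2)·Cov(S_1,S_2)
= 0.16·361 + 0.04·16 + 0.16·45.6 = 65.696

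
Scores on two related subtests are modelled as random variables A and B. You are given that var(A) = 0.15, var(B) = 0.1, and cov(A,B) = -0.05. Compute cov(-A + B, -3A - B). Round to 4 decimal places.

0.4500

cov(-A + B, -3A - B) = (-1)(-3)var(A) + (1)(-1)var(B) + [(-1)(-1) + (1)(-3)]cov(A,B)
= 3·0.15 + -1·0.1 + -2·-0.05 = 0.45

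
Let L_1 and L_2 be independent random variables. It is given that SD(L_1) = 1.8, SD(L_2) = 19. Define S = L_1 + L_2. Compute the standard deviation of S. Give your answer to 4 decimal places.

V(L_1) = 3.24, V(L_2) = 361
By independence, V(S) = (1)²V(L_1) + (1)²V(L_2)
= (1)²·3.24 + (1)²·361 = 364.24
SD(S) = √364.24 ≈ 19.0851

19.0851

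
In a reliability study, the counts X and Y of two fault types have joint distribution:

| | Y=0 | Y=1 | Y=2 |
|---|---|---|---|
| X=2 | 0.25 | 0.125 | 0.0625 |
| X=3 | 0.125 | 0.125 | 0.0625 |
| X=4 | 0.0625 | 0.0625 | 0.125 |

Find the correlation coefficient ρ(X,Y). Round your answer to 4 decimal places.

0.3293

E[X] = 2.8125,  E[Y] = 0.8125
E[XY] = 2.5
Cov(X,Y) = E[XY] − E[X]E[Y] = 2.5 − (2.8125)(0.8125) = 0.21484375
var(X) = 0.65234375,  var(Y) = 0.65234375
ρ = 0.21484375 / √(0.65234375·0.65234375) ≈ 0.3293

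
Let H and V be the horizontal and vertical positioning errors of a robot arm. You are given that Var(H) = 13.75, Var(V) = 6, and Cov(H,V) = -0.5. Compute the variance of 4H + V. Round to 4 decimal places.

222.0000

Var(4H + V) = (4)²·Var(H) + (1)²·Var(V) + 2·(4)·(1)·Cov(H,V)
= 16·13.75 + 1·6 + 8·-0.5 = 222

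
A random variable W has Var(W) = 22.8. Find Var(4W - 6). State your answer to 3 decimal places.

Var(4W - 6) = (4)²·Var(W) = 16·22.8 = 364.8

364.800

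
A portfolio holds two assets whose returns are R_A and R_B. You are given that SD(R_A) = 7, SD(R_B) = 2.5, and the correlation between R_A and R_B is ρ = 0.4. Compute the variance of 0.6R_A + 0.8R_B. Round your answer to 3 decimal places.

28.360

Var(R_A) = (7)² = 49;  Var(R_B) = (2.5)² = 6.25
cov(R_A,R_B) = ρ·SD(R_A)·SD(R_B) = 0.4·7·2.5 = 7
Var(0.6R_A + 0.8R_B) = (0.6)²·Var(R_A) + (0.8)²·Var(R_B) + 2·(0.6)·(0.8)·cov(R_A,R_B)
= 0.36·49 + 0.64·6.25 + 0.96·7 = 28.36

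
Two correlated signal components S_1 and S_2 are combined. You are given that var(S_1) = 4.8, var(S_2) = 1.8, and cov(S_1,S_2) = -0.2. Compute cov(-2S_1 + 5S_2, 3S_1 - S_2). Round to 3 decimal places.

-41.200

cov(-2S_1 + 5S_2, 3S_1 - S_2) = (-2)(3)var(S_1) + (5)(-1)var(S_2) + [(-2)(-1) + (5)(3)]cov(S_1,S_2)
= -6·4.8 + -5·1.8 + 17·-0.2 = -41.2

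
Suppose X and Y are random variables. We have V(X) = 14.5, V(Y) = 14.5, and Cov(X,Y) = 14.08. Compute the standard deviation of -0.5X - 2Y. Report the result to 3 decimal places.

V(-0.5X - 2Y) = (-0.5)²·V(X) + (-2)²·V(Y) + 2·(-0.5)·(-2)·Cov(X,Y)
= 0.25·14.5 + 4·14.5 + 2·14.08 = 89.785
SD(-0.5X - 2Y) = √89.785 ≈ 9.475

9.475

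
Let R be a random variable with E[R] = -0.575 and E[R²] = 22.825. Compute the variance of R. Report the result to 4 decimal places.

22.4944

Var(R) = 22.825 − (-0.575)² = 22.494375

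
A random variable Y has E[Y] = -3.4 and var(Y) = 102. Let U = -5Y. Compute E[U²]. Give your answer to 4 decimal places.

2839.0000

E[-5Y] = -5·-3.4 = 17
var(-5Y) = (-5)²·102 = 2550
E[U²] = var(U) + (E[U])² = 2550 + (17)² = 2839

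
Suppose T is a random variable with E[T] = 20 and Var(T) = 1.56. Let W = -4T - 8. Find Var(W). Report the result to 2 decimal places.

24.96

Var(-4T - 8) = (-4)²·Var(T) = 16·1.56 = 24.96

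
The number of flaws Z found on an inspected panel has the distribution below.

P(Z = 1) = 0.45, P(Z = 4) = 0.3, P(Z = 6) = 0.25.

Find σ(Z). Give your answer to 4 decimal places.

2.0803

E[Z] = (1)(0.45) + (4)(0.3) + (6)(0.25) = 3.15
E[Z²] = (1)²(0.45) + (4)²(0.3) + (6)²(0.25) = 14.25
V(Z) = E[Z²] − (E[Z])² = 14.25 − (3.15)² = 4.3275
σ(Z) = √4.3275 ≈ 2.0803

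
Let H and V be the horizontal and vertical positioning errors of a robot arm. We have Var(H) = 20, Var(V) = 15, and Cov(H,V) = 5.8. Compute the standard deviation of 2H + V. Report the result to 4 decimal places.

10.8720

Var(2H + V) = (2)²·Var(H) + (1)²·Var(V) + 2·(2)·(1)·Cov(H,V)
= 4·20 + 1·15 + 4·5.8 = 118.2
σ(2H + V) = √118.2 ≈ 10.8720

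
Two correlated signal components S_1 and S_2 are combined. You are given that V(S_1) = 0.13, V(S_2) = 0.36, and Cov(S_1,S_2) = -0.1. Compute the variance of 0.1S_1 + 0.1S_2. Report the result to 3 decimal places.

0.003

V(0.1S_1 + 0.1S_2) = (0.1)²·V(S_1) + (0.1)²·V(S_2) + 2·(0.1)·(0.1)·Cov(S_1,S_2)
= 0.01·0.13 + 0.01·0.36 + 0.02·-0.1 = 0.0029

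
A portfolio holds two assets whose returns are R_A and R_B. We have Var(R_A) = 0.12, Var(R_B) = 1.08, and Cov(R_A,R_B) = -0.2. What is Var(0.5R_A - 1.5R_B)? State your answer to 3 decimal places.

2.760

Var(0.5R_A - 1.5R_B) = (0.5)²·Var(R_A) + (-1.5)²·Var(R_B) + 2·(0.5)·(-1.5)·Cov(R_A,R_B)
= 0.25·0.12 + 2.25·1.08 + -1.5·-0.2 = 2.76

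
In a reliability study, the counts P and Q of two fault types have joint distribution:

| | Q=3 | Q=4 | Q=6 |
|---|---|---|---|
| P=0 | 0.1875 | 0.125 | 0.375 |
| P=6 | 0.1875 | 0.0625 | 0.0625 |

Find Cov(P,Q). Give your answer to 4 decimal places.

-1.3125

E[P] = 1.875,  E[Q] = 4.5
E[PQ] = 7.125
Cov(P,Q) = E[PQ] − E[P]E[Q] = 7.125 − (1.875)(4.5) = -1.3125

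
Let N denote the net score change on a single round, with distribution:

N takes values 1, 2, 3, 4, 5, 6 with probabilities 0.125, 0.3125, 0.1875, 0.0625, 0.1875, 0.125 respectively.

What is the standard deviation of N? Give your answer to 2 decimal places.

1.64

E[N] = (1)(0.125) + (2)(0.3125) + (3)(0.1875) + (4)(0.0625) + (5)(0.1875) + (6)(0.125) = 3.25
E[N²] = (1)²(0.125) + (2)²(0.3125) + (3)²(0.1875) + (4)²(0.0625) + (5)²(0.1875) + (6)²(0.125) = 13.25
var(N) = E[N²] − (E[N])² = 13.25 − (3.25)² = 2.6875
sd(N) = √2.6875 ≈ 1.64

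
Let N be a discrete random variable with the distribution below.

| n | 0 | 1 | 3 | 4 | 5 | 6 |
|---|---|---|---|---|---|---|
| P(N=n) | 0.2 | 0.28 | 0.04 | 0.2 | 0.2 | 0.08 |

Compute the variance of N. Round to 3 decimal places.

E[N] = (0)(0.2) + (1)(0.28) + (3)(0.04) + (4)(0.2) + (5)(0.2) + (6)(0.08) = 2.68
E[N²] = (0)²(0.2) + (1)²(0.28) + (3)²(0.04) + (4)²(0.2) + (5)²(0.2) + (6)²(0.08) = 11.72
var(N) = E[N²] − (E[N])² = 11.72 − (2.68)² = 4.5376

4.538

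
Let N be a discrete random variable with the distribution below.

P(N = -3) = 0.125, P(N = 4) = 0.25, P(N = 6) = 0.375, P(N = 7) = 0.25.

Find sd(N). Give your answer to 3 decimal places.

3.080

E[N] = (-3)(0.125) + (4)(0.25) + (6)(0.375) + (7)(0.25) = 4.625
E[N²] = (-3)²(0.125) + (4)²(0.25) + (6)²(0.375) + (7)²(0.25) = 30.875
var(N) = E[N²] − (E[N])² = 30.875 − (4.625)² = 9.484375
sd(N) = √9.484375 ≈ 3.080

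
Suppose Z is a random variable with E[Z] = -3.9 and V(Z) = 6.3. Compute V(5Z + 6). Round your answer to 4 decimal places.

V(5Z + 6) = (5)²·V(Z) = 25·6.3 = 157.5

157.5000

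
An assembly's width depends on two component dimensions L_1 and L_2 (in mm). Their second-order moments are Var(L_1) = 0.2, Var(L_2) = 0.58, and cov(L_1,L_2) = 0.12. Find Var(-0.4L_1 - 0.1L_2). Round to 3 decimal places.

0.047

Var(-0.4L_1 - 0.1L_2) = (-0.4)²·Var(L_1) + (-0.1)²·Var(L_2) + 2·(-0.4)·(-0.1)·cov(L_1,L_2)
= 0.16·0.2 + 0.01·0.58 + 0.08·0.12 = 0.0474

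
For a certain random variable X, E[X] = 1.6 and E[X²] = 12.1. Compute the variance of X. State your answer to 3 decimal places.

9.540

V(X) = 12.1 − (1.6)² = 9.54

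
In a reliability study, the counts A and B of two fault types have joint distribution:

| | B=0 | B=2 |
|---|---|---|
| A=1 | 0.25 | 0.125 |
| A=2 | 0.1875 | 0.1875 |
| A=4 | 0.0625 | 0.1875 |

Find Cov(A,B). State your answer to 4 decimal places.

0.3750

E[A] = 2.125,  E[B] = 1
E[AB] = 2.5
Cov(A,B) = E[AB] − E[A]E[B] = 2.5 − (2.125)(1) = 0.375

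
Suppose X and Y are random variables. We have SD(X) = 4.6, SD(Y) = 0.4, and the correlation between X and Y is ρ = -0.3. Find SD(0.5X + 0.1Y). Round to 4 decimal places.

2.2883

Var(X) = (4.6)² = 21.16;  Var(Y) = (0.4)² = 0.16
cov(X,Y) = ρ·SD(X)·SD(Y) = -0.3·4.6·0.4 = -0.552
Var(0.5X + 0.1Y) = (0.5)²·Var(X) + (0.1)²·Var(Y) + 2·(0.5)·(0.1)·cov(X,Y)
= 0.25·21.16 + 0.01·0.16 + 0.1·-0.552 = 5.2364
SD(0.5X + 0.1Y) = √5.2364 ≈ 2.2883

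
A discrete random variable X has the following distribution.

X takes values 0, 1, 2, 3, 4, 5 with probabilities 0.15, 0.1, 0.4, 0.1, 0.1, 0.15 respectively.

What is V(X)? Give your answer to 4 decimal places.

E[X] = (0)(0.15) + (1)(0.1) + (2)(0.4) + (3)(0.1) + (4)(0.1) + (5)(0.15) = 2.35
E[X²] = (0)²(0.15) + (1)²(0.1) + (2)²(0.4) + (3)²(0.1) + (4)²(0.1) + (5)²(0.15) = 7.95
V(X) = E[X²] − (E[X])² = 7.95 − (2.35)² = 2.4275

2.4275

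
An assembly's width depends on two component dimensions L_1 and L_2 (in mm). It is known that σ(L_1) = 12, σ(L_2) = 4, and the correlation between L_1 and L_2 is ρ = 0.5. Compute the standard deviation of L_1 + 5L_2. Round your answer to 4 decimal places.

Var(L_1) = (12)² = 144;  Var(L_2) = (4)² = 16
Cov(L_1,L_2) = ρ·σ(L_1)·σ(L_2) = 0.5·12·4 = 24
Var(L_1 + 5L_2) = (1)²·Var(L_1) + (5)²·Var(L_2) + 2·(1)·(5)·Cov(L_1,L_2)
= 1·144 + 25·16 + 10·24 = 784
σ(L_1 + 5L_2) = √784 ≈ 28.0000

28.0000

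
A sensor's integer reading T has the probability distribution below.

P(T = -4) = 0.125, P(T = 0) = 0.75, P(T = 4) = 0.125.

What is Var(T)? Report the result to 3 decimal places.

4.000

E[T] = (-4)(0.125) + (0)(0.75) + (4)(0.125) = 0
E[T²] = (-4)²(0.125) + (0)²(0.75) + (4)²(0.125) = 4
Var(T) = E[T²] − (E[T])² = 4 − (0)² = 4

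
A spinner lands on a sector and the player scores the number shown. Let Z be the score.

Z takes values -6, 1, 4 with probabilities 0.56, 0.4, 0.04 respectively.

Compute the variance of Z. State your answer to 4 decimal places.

13.3600

E[Z] = (-6)(0.56) + (1)(0.4) + (4)(0.04) = -2.8
E[Z²] = (-6)²(0.56) + (1)²(0.4) + (4)²(0.04) = 21.2
var(Z) = E[Z²] − (E[Z])² = 21.2 − (-2.8)² = 13.36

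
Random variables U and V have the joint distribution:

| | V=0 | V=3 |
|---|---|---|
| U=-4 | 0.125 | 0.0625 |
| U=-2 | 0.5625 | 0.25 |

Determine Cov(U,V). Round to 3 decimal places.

E[U] = -2.375,  E[V] = 0.9375
E[UV] = -2.25
Cov(U,V) = E[UV] − E[U]E[V] = -2.25 − (-2.375)(0.9375) = -0.0234375

-0.023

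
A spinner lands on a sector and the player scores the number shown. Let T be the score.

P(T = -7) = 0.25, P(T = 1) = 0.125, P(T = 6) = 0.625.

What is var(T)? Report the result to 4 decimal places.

30.3594

E[T] = (-7)(0.25) + (1)(0.125) + (6)(0.625) = 2.125
E[T²] = (-7)²(0.25) + (1)²(0.125) + (6)²(0.625) = 34.875
var(T) = E[T²] − (E[T])² = 34.875 − (2.125)² = 30.359375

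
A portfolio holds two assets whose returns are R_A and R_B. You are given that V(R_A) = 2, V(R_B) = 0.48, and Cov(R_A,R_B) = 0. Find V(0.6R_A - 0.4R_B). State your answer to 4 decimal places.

V(0.6R_A - 0.4R_B) = (0.6)²·V(R_A) + (-0.4)²·V(R_B) + 2·(0.6)·(-0.4)·Cov(R_A,R_B)
= 0.36·2 + 0.16·0.48 + -0.48·0 = 0.7968

0.7968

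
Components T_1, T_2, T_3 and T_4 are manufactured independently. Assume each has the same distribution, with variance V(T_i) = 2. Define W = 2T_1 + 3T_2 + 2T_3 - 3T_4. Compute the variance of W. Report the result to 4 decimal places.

By independence, V(W) = (2)²V(T_1) + (3)²V(T_2) + (2)²V(T_3) + (-3)²V(T_4)
= (2)²·2 + (3)²·2 + (2)²·2 + (-3)²·2 = 52

52.0000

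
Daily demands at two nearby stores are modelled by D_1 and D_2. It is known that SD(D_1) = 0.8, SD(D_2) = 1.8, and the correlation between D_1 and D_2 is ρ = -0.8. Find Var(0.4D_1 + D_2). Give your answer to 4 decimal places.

Var(D_1) = (0.8)² = 0.64;  Var(D_2) = (1.8)² = 3.24
Cov(D_1,D_2) = ρ·SD(D_1)·SD(D_2) = -0.8·0.8·1.8 = -1.152
Var(0.4D_1 + D_2) = (0.4)²·Var(D_1) + (1)²·Var(D_2) + 2·(0.4)·(1)·Cov(D_1,D_2)
= 0.16·0.64 + 1·3.24 + 0.8·-1.152 = 2.4208

2.4208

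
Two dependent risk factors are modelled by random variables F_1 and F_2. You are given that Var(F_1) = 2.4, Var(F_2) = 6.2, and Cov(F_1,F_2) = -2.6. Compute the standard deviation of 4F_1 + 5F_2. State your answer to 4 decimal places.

9.4552

Var(4F_1 + 5F_2) = (4)²·Var(F_1) + (5)²·Var(F_2) + 2·(4)·(5)·Cov(F_1,F_2)
= 16·2.4 + 25·6.2 + 40·-2.6 = 89.4
SD(4F_1 + 5F_2) = √89.4 ≈ 9.4552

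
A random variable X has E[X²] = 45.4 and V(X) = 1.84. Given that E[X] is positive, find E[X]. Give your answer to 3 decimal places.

6.600

(E[X])² = E[X²] − V(X) = 45.4 − 1.84 = 43.56
E[X] = √43.56 = 6.6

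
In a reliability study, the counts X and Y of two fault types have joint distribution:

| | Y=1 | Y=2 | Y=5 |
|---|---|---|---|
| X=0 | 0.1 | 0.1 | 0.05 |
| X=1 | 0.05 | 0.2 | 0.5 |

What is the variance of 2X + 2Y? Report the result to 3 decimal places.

14.750

E[X] = 0.75,  E[Y] = 3.5,  E[XY] = 2.95
var(X) = 0.75 − (0.75)² = 0.1875;  var(Y) = 15.1 − (3.5)² = 2.85
Cov(X,Y) = 2.95 − (0.75)(3.5) = 0.325
var(2X + 2Y) = (2)²·0.1875 + (2)²·2.85 + 2·(2)·(2)·0.325 = 14.75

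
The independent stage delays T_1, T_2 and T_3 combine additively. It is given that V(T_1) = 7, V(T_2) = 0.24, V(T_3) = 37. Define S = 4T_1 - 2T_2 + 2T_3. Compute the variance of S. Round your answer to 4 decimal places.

By independence, V(S) = (4)²V(T_1) + (-2)²V(T_2) + (2)²V(T_3)
= (4)²·7 + (-2)²·0.24 + (2)²·37 = 260.96

260.9600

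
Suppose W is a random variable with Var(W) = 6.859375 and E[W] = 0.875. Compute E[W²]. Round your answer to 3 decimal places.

7.625

E[W²] = Var(W) + (E[W])² = 6.859375 + (0.875)² = 7.625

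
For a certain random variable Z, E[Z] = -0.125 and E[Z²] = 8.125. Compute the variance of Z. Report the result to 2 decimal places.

8.11

Var(Z) = 8.125 − (-0.125)² = 8.109375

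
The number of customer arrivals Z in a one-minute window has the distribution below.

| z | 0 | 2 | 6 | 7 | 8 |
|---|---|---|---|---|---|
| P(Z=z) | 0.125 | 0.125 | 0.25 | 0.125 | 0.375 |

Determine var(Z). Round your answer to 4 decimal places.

7.9844

E[Z] = (0)(0.125) + (2)(0.125) + (6)(0.25) + (7)(0.125) + (8)(0.375) = 5.625
E[Z²] = (0)²(0.125) + (2)²(0.125) + (6)²(0.25) + (7)²(0.125) + (8)²(0.375) = 39.625
var(Z) = E[Z²] − (E[Z])² = 39.625 − (5.625)² = 7.984375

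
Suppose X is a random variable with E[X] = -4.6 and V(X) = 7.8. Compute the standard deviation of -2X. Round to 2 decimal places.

5.59

V(-2X) = (-2)²·7.8 = 31.2
SD(-2X) = √31.2 ≈ 5.59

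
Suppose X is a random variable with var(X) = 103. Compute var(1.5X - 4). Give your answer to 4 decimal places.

231.7500

var(1.5X - 4) = (1.5)²·var(X) = 2.25·103 = 231.75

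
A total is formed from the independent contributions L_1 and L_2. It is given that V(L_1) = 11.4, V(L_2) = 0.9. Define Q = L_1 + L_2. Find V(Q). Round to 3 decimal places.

12.300

By independence, V(Q) = (1)²V(L_1) + (1)²V(L_2)
= (1)²·11.4 + (1)²·0.9 = 12.3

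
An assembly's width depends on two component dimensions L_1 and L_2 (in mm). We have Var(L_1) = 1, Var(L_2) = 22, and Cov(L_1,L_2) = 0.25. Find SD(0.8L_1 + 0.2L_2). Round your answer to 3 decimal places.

Var(0.8L_1 + 0.2L_2) = (0.8)²·Var(L_1) + (0.2)²·Var(L_2) + 2·(0.8)·(0.2)·Cov(L_1,L_2)
= 0.64·1 + 0.04·22 + 0.32·0.25 = 1.6
SD(0.8L_1 + 0.2L_2) = √1.6 ≈ 1.265

1.265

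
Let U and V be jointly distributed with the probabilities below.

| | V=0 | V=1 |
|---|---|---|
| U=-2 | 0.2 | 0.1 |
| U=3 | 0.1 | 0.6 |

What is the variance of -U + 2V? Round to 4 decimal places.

3.8900

E[U] = 1.5,  E[V] = 0.7,  E[UV] = 1.6
var(U) = 7.5 − (1.5)² = 5.25;  var(V) = 0.7 − (0.7)² = 0.21
Cov(U,V) = 1.6 − (1.5)(0.7) = 0.55
var(-U + 2V) = (-1)²·5.25 + (2)²·0.21 + 2·(-1)·(2)·0.55 = 3.89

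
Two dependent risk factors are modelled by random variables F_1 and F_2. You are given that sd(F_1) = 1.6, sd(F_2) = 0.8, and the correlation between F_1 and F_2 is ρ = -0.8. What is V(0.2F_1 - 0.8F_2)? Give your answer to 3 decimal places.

0.840

V(F_1) = (1.6)² = 2.56;  V(F_2) = (0.8)² = 0.64
cov(F_1,F_2) = ρ·sd(F_1)·sd(F_2) = -0.8·1.6·0.8 = -1.024
V(0.2F_1 - 0.8F_2) = (0.2)²·V(F_1) + (-0.8)²·V(F_2) + 2·(0.2)·(-0.8)·cov(F_1,F_2)
= 0.04·2.56 + 0.64·0.64 + -0.32·-1.024 = 0.83968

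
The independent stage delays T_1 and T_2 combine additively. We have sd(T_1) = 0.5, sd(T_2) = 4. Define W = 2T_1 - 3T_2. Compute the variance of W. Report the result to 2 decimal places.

Var(T_1) = 0.25, Var(T_2) = 16
By independence, Var(W) = (2)²Var(T_1) + (-3)²Var(T_2)
= (2)²·0.25 + (-3)²·16 = 145

145.00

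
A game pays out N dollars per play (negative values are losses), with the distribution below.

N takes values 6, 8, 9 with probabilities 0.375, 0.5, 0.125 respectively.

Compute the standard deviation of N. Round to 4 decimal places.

1.1110

E[N] = (6)(0.375) + (8)(0.5) + (9)(0.125) = 7.375
E[N²] = (6)²(0.375) + (8)²(0.5) + (9)²(0.125) = 55.625
Var(N) = E[N²] − (E[N])² = 55.625 − (7.375)² = 1.234375
SD(N) = √1.234375 ≈ 1.1110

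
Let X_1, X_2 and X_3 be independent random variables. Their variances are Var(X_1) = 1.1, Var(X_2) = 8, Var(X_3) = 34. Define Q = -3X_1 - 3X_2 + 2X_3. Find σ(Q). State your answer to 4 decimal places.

14.7614

By independence, Var(Q) = (-3)²Var(X_1) + (-3)²Var(X_2) + (2)²Var(X_3)
= (-3)²·1.1 + (-3)²·8 + (2)²·34 = 217.9
σ(Q) = √217.9 ≈ 14.7614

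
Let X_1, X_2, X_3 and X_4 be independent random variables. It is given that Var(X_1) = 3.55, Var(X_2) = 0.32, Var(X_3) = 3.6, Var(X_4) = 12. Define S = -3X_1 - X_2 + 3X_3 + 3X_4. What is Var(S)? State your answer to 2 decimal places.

172.67

By independence, Var(S) = (-3)²Var(X_1) + (-1)²Var(X_2) + (3)²Var(X_3) + (3)²Var(X_4)
= (-3)²·3.55 + (-1)²·0.32 + (3)²·3.6 + (3)²·12 = 172.67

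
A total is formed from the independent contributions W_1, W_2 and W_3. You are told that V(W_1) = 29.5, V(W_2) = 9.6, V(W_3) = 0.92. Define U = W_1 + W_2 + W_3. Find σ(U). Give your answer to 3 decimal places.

By independence, V(U) = (1)²V(W_1) + (1)²V(W_2) + (1)²V(W_3)
= (1)²·29.5 + (1)²·9.6 + (1)²·0.92 = 40.02
σ(U) = √40.02 ≈ 6.326

6.326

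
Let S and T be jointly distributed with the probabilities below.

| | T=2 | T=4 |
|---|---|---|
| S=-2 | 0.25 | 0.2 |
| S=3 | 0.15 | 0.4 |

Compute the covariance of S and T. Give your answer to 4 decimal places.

0.7000

E[S] = 0.75,  E[T] = 3.2
E[ST] = 3.1
cov(S,T) = E[ST] − E[S]E[T] = 3.1 − (0.75)(3.2) = 0.7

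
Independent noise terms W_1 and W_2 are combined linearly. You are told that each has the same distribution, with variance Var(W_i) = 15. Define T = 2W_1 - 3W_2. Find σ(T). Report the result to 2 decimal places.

13.96

By independence, Var(T) = (2)²Var(W_1) + (-3)²Var(W_2)
= (2)²·15 + (-3)²·15 = 195
σ(T) = √195 ≈ 13.96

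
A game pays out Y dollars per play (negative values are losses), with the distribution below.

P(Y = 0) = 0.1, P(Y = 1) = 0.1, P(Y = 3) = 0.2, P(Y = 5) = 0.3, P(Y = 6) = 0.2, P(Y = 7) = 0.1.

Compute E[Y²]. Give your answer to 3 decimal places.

E[Y²] = (0)²(0.1) + (1)²(0.1) + (3)²(0.2) + (5)²(0.3) + (6)²(0.2) + (7)²(0.1) = 21.5

21.500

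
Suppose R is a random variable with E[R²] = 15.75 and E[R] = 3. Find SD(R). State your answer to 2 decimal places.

var(R) = 15.75 − (3)² = 6.75
SD(R) = √6.75 ≈ 2.60

2.60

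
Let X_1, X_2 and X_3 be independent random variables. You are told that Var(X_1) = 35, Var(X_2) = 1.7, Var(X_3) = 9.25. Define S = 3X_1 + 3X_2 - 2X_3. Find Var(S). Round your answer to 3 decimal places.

By independence, Var(S) = (3)²Var(X_1) + (3)²Var(X_2) + (-2)²Var(X_3)
= (3)²·35 + (3)²·1.7 + (-2)²·9.25 = 367.3

367.300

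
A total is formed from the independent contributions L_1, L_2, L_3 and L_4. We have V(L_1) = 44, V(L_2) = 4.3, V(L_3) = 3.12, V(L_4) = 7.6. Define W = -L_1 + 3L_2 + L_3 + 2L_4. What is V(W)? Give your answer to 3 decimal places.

116.220

By independence, V(W) = (-1)²V(L_1) + (3)²V(L_2) + (1)²V(L_3) + (2)²V(L_4)
= (-1)²·44 + (3)²·4.3 + (1)²·3.12 + (2)²·7.6 = 116.22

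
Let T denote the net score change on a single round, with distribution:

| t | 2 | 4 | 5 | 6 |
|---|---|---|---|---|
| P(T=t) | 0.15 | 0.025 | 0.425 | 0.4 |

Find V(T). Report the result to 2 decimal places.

1.77

E[T] = (2)(0.15) + (4)(0.025) + (5)(0.425) + (6)(0.4) = 4.925
E[T²] = (2)²(0.15) + (4)²(0.025) + (5)²(0.425) + (6)²(0.4) = 26.025
V(T) = E[T²] − (E[T])² = 26.025 − (4.925)² = 1.769375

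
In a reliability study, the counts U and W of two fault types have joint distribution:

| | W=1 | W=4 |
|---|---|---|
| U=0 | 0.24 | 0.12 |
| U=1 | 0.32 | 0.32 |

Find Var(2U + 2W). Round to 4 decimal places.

10.7136

E[U] = 0.64,  E[W] = 2.32,  E[UW] = 1.6
Var(U) = 0.64 − (0.64)² = 0.2304;  Var(W) = 7.6 − (2.32)² = 2.2176
cov(U,W) = 1.6 − (0.64)(2.32) = 0.1152
Var(2U + 2W) = (2)²·0.2304 + (2)²·2.2176 + 2·(2)·(2)·0.1152 = 10.7136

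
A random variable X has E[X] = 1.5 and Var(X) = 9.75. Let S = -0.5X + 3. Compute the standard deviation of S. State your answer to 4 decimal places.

1.5612

Var(-0.5X + 3) = (-0.5)²·9.75 = 2.4375
σ(S) = √2.4375 ≈ 1.5612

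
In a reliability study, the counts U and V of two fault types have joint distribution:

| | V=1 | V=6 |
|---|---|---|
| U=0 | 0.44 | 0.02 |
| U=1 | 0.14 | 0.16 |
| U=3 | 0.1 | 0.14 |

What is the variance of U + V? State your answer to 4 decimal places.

9.3956

E[U] = 1.02,  E[V] = 2.6,  E[UV] = 3.92
Var(U) = 2.46 − (1.02)² = 1.4196;  Var(V) = 12.2 − (2.6)² = 5.44
cov(U,V) = 3.92 − (1.02)(2.6) = 1.268
Var(U + V) = (1)²·1.4196 + (1)²·5.44 + 2·(1)·(1)·1.268 = 9.3956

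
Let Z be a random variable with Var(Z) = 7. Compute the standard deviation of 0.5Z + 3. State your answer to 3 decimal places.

1.323

Var(0.5Z + 3) = (0.5)²·7 = 1.75
σ(0.5Z + 3) = √1.75 ≈ 1.323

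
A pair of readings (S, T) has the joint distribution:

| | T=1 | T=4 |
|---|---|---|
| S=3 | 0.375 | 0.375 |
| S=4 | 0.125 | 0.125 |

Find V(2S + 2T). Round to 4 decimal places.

9.7500

E[S] = 3.25,  E[T] = 2.5,  E[ST] = 8.125
V(S) = 10.75 − (3.25)² = 0.1875;  V(T) = 8.5 − (2.5)² = 2.25
Cov(S,T) = 8.125 − (3.25)(2.5) = 0
V(2S + 2T) = (2)²·0.1875 + (2)²·2.25 + 2·(2)·(2)·0 = 9.75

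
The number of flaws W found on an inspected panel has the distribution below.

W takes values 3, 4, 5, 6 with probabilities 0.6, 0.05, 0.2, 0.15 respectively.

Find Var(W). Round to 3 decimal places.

1.390

E[W] = (3)(0.6) + (4)(0.05) + (5)(0.2) + (6)(0.15) = 3.9
E[W²] = (3)²(0.6) + (4)²(0.05) + (5)²(0.2) + (6)²(0.15) = 16.6
Var(W) = E[W²] − (E[W])² = 16.6 − (3.9)² = 1.39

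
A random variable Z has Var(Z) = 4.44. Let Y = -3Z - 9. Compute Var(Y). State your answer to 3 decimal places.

39.960

Var(-3Z - 9) = (-3)²·Var(Z) = 9·4.44 = 39.96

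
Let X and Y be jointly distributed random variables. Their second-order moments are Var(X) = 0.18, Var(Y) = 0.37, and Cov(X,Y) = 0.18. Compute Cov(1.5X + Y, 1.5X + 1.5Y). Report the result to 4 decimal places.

1.6350

Cov(1.5X + Y, 1.5X + 1.5Y) = (1.5)(1.5)Var(X) + (1)(1.5)Var(Y) + [(1.5)(1.5) + (1)(1.5)]Cov(X,Y)
= 2.25·0.18 + 1.5·0.37 + 3.75·0.18 = 1.635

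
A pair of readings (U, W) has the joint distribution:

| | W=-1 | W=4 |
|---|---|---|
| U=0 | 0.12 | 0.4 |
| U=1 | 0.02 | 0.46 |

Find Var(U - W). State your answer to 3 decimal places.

2.788

E[U] = 0.48,  E[W] = 3.3,  E[UW] = 1.82
Var(U) = 0.48 − (0.48)² = 0.2496;  Var(W) = 13.9 − (3.3)² = 3.01
Cov(U,W) = 1.82 − (0.48)(3.3) = 0.236
Var(U - W) = (1)²·0.2496 + (-1)²·3.01 + 2·(1)·(-1)·0.236 = 2.7876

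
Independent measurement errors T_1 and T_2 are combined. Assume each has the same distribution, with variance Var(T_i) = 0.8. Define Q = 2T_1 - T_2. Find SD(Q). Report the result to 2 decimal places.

By independence, Var(Q) = (2)²Var(T_1) + (-1)²Var(T_2)
= (2)²·0.8 + (-1)²·0.8 = 4
SD(Q) = √4 ≈ 2.00

2.00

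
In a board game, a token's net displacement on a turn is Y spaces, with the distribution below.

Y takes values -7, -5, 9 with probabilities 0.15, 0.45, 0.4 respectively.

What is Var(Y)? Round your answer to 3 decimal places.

50.910

E[Y] = (-7)(0.15) + (-5)(0.45) + (9)(0.4) = 0.3
E[Y²] = (-7)²(0.15) + (-5)²(0.45) + (9)²(0.4) = 51
Var(Y) = E[Y²] − (E[Y])² = 51 − (0.3)² = 50.91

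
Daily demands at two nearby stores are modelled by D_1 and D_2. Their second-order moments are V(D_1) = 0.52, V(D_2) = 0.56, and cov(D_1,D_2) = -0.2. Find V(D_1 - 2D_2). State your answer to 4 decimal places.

V(D_1 - 2D_2) = (1)²·V(D_1) + (-2)²·V(D_2) + 2·(1)·(-2)·cov(D_1,D_2)
= 1·0.52 + 4·0.56 + -4·-0.2 = 3.56

3.5600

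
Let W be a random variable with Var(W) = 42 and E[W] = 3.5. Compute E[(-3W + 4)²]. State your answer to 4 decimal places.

420.2500

E[-3W + 4] = -3·3.5 + 4 = -6.5
Var(-3W + 4) = (-3)²·42 = 378
E[(-3W + 4)²] = Var((-3W + 4)) + (E[(-3W + 4)])² = 378 + (-6.5)² = 420.25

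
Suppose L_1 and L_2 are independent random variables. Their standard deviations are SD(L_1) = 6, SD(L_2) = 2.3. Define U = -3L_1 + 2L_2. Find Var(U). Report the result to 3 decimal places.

345.160

Var(L_1) = 36, Var(L_2) = 5.29
By independence, Var(U) = (-3)²Var(L_1) + (2)²Var(L_2)
= (-3)²·36 + (2)²·5.29 = 345.16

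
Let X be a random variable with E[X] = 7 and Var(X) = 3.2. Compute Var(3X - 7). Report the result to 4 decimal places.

Var(3X - 7) = (3)²·Var(X) = 9·3.2 = 28.8

28.8000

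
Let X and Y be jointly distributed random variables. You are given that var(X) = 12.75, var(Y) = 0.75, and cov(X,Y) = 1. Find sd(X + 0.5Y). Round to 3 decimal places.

var(X + 0.5Y) = (1)²·var(X) + (0.5)²·var(Y) + 2·(1)·(0.5)·cov(X,Y)
= 1·12.75 + 0.25·0.75 + 1·1 = 13.9375
sd(X + 0.5Y) = √13.9375 ≈ 3.733

3.733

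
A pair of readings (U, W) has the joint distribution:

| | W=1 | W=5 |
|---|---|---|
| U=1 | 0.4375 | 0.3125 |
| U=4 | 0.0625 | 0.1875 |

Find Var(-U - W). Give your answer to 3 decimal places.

E[U] = 1.75,  E[W] = 3,  E[UW] = 6
Var(U) = 4.75 − (1.75)² = 1.6875;  Var(W) = 13 − (3)² = 4
cov(U,W) = 6 − (1.75)(3) = 0.75
Var(-U - W) = (-1)²·1.6875 + (-1)²·4 + 2·(-1)·(-1)·0.75 = 7.1875

7.188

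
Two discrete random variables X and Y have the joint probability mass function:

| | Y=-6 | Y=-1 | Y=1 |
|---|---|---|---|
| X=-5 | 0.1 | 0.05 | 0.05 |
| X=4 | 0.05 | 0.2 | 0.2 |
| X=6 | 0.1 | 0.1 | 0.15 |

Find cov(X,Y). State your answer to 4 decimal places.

E[X] = 2.9,  E[Y] = -1.45
E[XY] = -1.5
cov(X,Y) = E[XY] − E[X]E[Y] = -1.5 − (2.9)(-1.45) = 2.705

2.7050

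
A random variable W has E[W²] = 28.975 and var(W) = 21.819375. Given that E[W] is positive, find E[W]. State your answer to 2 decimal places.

(E[W])² = E[W²] − var(W) = 28.975 − 21.819375 = 7.155625
E[W] = √7.155625 = 2.675

2.68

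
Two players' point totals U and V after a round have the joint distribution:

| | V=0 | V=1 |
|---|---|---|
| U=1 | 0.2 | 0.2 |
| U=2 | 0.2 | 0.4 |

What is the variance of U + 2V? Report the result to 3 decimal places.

1.360

E[U] = 1.6,  E[V] = 0.6,  E[UV] = 1
var(U) = 2.8 − (1.6)² = 0.24;  var(V) = 0.6 − (0.6)² = 0.24
Cov(U,V) = 1 − (1.6)(0.6) = 0.04
var(U + 2V) = (1)²·0.24 + (2)²·0.24 + 2·(1)·(2)·0.04 = 1.36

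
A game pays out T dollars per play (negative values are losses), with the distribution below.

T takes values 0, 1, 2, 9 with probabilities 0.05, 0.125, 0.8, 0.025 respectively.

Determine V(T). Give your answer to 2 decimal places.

1.55

E[T] = (0)(0.05) + (1)(0.125) + (2)(0.8) + (9)(0.025) = 1.95
E[T²] = (0)²(0.05) + (1)²(0.125) + (2)²(0.8) + (9)²(0.025) = 5.35
V(T) = E[T²] − (E[T])² = 5.35 − (1.95)² = 1.5475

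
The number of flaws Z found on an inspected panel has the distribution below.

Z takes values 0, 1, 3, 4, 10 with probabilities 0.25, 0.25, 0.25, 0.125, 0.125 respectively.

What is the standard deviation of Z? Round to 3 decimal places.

3.072

E[Z] = (0)(0.25) + (1)(0.25) + (3)(0.25) + (4)(0.125) + (10)(0.125) = 2.75
E[Z²] = (0)²(0.25) + (1)²(0.25) + (3)²(0.25) + (4)²(0.125) + (10)²(0.125) = 17
var(Z) = E[Z²] − (E[Z])² = 17 − (2.75)² = 9.4375
sd(Z) = √9.4375 ≈ 3.072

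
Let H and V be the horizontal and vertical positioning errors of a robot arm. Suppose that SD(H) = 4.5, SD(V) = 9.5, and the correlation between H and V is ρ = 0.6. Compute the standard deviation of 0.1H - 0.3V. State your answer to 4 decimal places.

Var(H) = (4.5)² = 20.25;  Var(V) = (9.5)² = 90.25
Cov(H,V) = ρ·SD(H)·SD(V) = 0.6·4.5·9.5 = 25.65
Var(0.1H - 0.3V) = (0.1)²·Var(H) + (-0.3)²·Var(V) + 2·(0.1)·(-0.3)·Cov(H,V)
= 0.01·20.25 + 0.09·90.25 + -0.06·25.65 = 6.786
SD(0.1H - 0.3V) = √6.786 ≈ 2.6050

2.6050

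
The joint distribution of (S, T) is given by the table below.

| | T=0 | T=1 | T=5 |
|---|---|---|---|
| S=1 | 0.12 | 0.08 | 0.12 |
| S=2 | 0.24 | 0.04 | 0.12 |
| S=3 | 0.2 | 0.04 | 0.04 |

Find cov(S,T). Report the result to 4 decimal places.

-0.3776

E[S] = 1.96,  E[T] = 1.56
E[ST] = 2.68
cov(S,T) = E[ST] − E[S]E[T] = 2.68 − (1.96)(1.56) = -0.3776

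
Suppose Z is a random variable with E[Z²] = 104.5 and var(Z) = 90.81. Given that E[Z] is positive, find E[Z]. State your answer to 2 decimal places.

(E[Z])² = E[Z²] − var(Z) = 104.5 − 90.81 = 13.69
E[Z] = √13.69 = 3.7

3.70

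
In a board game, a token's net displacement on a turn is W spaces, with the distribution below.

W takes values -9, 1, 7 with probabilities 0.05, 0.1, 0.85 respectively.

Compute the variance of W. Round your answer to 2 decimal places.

E[W] = (-9)(0.05) + (1)(0.1) + (7)(0.85) = 5.6
E[W²] = (-9)²(0.05) + (1)²(0.1) + (7)²(0.85) = 45.8
Var(W) = E[W²] − (E[W])² = 45.8 − (5.6)² = 14.44

14.44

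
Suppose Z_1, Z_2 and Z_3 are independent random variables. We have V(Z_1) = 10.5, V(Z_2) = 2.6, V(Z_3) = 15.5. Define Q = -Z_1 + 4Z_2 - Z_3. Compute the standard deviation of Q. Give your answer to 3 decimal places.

8.222

By independence, V(Q) = (-1)²V(Z_1) + (4)²V(Z_2) + (-1)²V(Z_3)
= (-1)²·10.5 + (4)²·2.6 + (-1)²·15.5 = 67.6
SD(Q) = √67.6 ≈ 8.222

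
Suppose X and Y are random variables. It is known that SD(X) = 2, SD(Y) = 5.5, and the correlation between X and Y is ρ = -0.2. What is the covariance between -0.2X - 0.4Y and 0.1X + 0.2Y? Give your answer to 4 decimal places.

-2.3240

V(X) = (2)² = 4;  V(Y) = (5.5)² = 30.25
cov(X,Y) = ρ·SD(X)·SD(Y) = -0.2·2·5.5 = -2.2
cov(-0.2X - 0.4Y, 0.1X + 0.2Y) = (-0.2)(0.1)V(X) + (-0.4)(0.2)V(Y) + [(-0.2)(0.2) + (-0.4)(0.1)]cov(X,Y)
= -0.02·4 + -0.08·30.25 + -0.08·-2.2 = -2.324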